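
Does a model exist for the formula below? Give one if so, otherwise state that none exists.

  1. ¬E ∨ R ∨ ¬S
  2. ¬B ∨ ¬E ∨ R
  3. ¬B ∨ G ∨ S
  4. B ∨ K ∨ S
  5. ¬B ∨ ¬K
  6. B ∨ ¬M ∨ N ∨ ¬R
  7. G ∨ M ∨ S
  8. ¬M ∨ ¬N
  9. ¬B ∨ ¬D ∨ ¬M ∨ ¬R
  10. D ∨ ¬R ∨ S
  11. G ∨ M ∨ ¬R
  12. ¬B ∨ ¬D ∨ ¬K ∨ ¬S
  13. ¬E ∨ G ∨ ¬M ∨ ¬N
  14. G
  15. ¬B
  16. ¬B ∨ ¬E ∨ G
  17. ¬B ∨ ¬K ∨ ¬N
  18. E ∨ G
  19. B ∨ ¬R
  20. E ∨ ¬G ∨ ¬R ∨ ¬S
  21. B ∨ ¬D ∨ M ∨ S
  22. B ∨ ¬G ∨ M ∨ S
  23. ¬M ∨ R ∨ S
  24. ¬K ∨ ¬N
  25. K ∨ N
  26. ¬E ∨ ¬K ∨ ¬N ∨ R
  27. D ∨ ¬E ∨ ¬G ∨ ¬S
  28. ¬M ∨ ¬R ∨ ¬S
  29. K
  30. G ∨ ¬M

Unit clause (G) forces G = True.
Unit clause (¬B) forces B = False.
In (B ∨ ¬R) only ¬R is left, so R = False.
Unit clause (K) forces K = True.
In (¬K ∨ ¬N) only ¬N is left, so N = False.
Set E = False.
Set D = False.
Set M = False.
  then (B ∨ ¬G ∨ M ∨ S) forces S = True.
All clauses satisfied.

E: False; D: False; R: False; N: False; K: True; M: False; G: True; B: False; S: True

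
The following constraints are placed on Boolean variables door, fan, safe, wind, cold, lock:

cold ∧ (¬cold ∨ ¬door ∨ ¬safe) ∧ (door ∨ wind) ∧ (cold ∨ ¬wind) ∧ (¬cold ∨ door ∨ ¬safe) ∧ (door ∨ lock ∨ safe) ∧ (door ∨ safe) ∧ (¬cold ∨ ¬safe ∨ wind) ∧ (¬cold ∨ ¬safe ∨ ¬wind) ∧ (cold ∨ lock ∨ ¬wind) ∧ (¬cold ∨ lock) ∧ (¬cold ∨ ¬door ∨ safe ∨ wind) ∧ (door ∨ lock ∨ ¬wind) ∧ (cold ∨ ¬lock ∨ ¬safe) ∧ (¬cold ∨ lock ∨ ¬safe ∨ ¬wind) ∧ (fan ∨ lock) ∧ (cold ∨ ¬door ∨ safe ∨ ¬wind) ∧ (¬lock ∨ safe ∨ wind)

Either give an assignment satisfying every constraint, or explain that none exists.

door: True; fan: True; safe: False; wind: True; cold: True; lock: True

Unit clause (cold) forces cold = True.
In (¬cold ∨ lock) only lock is left, so lock = True.
Try door = False:
  (door ∨ wind) forces wind = True.
  (¬cold ∨ door ∨ ¬safe) forces safe = False.
  clause (door ∨ safe) is falsified — backtrack.
So door = True.
  then (¬cold ∨ ¬door ∨ ¬safe) forces safe = False.
  then (¬cold ∨ ¬door ∨ safe ∨ wind) forces wind = True.
Set fan = True.
All clauses satisfied.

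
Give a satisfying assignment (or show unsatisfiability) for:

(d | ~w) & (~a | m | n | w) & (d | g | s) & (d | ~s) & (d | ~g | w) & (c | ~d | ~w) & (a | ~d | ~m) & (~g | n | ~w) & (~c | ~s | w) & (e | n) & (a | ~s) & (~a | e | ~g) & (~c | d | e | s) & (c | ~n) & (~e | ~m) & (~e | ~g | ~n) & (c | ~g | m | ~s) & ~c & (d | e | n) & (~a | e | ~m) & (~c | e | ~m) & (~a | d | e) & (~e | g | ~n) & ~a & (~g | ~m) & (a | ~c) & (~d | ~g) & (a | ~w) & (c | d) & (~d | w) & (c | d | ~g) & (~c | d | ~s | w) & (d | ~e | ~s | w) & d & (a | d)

The formula is unsatisfiable.

Case d = True:
  (~c) forces c = False.
  (c | ~d | ~w) forces w = False.
  Clause (~d | w) is falsified — contradiction.
Case d = False:
  Clause (d) is falsified — contradiction.
Both cases fail, so the formula is unsatisfiable.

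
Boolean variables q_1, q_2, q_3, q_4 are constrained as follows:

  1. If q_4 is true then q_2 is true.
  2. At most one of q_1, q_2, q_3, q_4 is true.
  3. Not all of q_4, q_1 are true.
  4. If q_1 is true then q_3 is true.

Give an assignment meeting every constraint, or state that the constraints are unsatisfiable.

q_1=F, q_2=T, q_3=F, q_4=F

  (1) q_4=F ⇒ q_2: vacuous ✓
  (2) {q_1, q_2, q_3, q_4}: 1 true — at most one ✓
  (3) {q_4, q_1}: 0/2 true — not all ✓
  (4) q_1=F ⇒ q_3: vacuous ✓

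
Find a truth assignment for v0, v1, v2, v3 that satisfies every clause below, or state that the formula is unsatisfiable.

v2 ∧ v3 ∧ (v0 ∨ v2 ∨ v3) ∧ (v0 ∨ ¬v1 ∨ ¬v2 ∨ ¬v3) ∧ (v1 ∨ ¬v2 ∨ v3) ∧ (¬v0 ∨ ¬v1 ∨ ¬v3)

Unit clause (v2) forces v2 = True.
Unit clause (v3) forces v3 = True.
Set v0 = True.
  then (¬v0 ∨ ¬v1 ∨ ¬v3) forces v1 = False.
Check each clause:
  (v2): v2 holds.
  (v3): v3 holds.
  (v0 ∨ v2 ∨ v3): v0 holds.
  (v0 ∨ ¬v1 ∨ ¬v2 ∨ ¬v3): v0 holds.
  (v1 ∨ ¬v2 ∨ v3): v3 holds.
  (¬v0 ∨ ¬v1 ∨ ¬v3): ¬v1 holds.
All clauses satisfied.

v0 = True, v1 = False, v2 = True, v3 = True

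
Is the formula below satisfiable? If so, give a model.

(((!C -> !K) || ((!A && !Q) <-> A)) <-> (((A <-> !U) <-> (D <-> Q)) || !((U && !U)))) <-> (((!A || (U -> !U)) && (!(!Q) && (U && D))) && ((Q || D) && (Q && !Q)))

U: True, C: False, K: True, Q: True, A: True, D: True

  (((!C -> !K) || ((!A && !Q) <-> A)) <-> (((A <-> !U) <-> (D <-> Q)) || !((U && !U)))) <-> (((!A || (U -> !U)) && (!(!Q) && (U && D))) && ((Q || D) && (Q && !Q))) = True
    ((!C -> !K) || ((!A && !Q) <-> A)) <-> (((A <-> !U) <-> (D <-> Q)) || !((U && !U))) = False
      (!C -> !K) || ((!A && !Q) <-> A) = False
        !C -> !K = False
          !C = True
          !K = False
        (!A && !Q) <-> A = False
          !A && !Q = False
            !A = False
            !Q = False
      ((A <-> !U) <-> (D <-> Q)) || !((U && !U)) = True
        (A <-> !U) <-> (D <-> Q) = False
          A <-> !U = False
            !U = False
          D <-> Q = True
        !((U && !U)) = True
          U && !U = False
            !U = False
    ((!A || (U -> !U)) && (!(!Q) && (U && D))) && ((Q || D) && (Q && !Q)) = False
      (!A || (U -> !U)) && (!(!Q) && (U && D)) = False
        !A || (U -> !U) = False
          !A = False
          U -> !U = False
            !U = False
        !(!Q) && (U && D) = True
          !(!Q) = True
            !Q = False
          U && D = True
      (Q || D) && (Q && !Q) = False
        Q || D = True
        Q && !Q = False
          !Q = False
The formula evaluates to True.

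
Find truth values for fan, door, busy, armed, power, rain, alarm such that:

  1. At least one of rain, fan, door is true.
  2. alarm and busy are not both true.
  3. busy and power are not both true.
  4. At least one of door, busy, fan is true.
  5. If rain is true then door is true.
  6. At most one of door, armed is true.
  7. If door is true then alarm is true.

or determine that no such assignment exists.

fan: True, door: False, busy: False, armed: True, power: False, rain: False, alarm: False

  (1) {rain, fan, door}: 1 true — at least one ✓
  (2) alarm=F, busy=F — not both ✓
  (3) busy=F, power=F — not both ✓
  (4) {door, busy, fan}: 1 true — at least one ✓
  (5) rain=F ⇒ door: vacuous ✓
  (6) {door, armed}: 1 true — at most one ✓
  (7) door=F ⇒ alarm: vacuous ✓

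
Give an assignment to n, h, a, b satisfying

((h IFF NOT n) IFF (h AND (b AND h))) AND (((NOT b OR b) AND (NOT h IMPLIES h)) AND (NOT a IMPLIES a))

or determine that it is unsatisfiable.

n: False, h: True, a: True, b: True

  (h IFF NOT n) IFF (h AND (b AND h)) = True
    h IFF NOT n = True
      NOT n = True
    h AND (b AND h) = True
      b AND h = True
  ((NOT b OR b) AND (NOT h IMPLIES h)) AND (NOT a IMPLIES a) = True
    (NOT b OR b) AND (NOT h IMPLIES h) = True
      NOT b OR b = True
        NOT b = False
      NOT h IMPLIES h = True
        NOT h = False
    NOT a IMPLIES a = True
      NOT a = False
Both conjuncts True, so the formula holds.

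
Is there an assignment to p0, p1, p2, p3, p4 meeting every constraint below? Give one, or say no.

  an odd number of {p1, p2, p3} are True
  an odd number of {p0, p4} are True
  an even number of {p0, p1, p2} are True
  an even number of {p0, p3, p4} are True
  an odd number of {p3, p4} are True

Unsatisfiable

Adding constraints 1, 2, 3, 5 mod 2: every variable appears an even number of times on the left, so the left side is 0.
But the right sides sum to 1 (mod 2). 0 ≠ 1 — the system is inconsistent.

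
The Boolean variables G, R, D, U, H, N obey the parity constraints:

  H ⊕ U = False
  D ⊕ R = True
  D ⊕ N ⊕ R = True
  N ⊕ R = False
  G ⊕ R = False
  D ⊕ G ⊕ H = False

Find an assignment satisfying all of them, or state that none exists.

G = False, R = False, D = True, U = True, H = True, N = False

H ⊕ U = T ⊕ T = False ✓
D ⊕ R = T ⊕ F = True ✓
D ⊕ N ⊕ R = T ⊕ F ⊕ F = True ✓
N ⊕ R = F ⊕ F = False ✓
G ⊕ R = F ⊕ F = False ✓
D ⊕ G ⊕ H = T ⊕ F ⊕ T = False ✓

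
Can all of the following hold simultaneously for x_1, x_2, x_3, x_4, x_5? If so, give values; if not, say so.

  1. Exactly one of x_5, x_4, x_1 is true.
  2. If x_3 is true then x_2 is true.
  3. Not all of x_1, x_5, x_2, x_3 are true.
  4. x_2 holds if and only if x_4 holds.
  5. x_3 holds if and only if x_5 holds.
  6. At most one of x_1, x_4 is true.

x_1 = True, x_2 = False, x_3 = False, x_4 = False, x_5 = False

  (1) {x_5, x_4, x_1}: 1 true — exactly one ✓
  (2) x_3=F ⇒ x_2: vacuous ✓
  (3) {x_1, x_5, x_2, x_3}: 1/4 true — not all ✓
  (4) x_2=F, x_4=F — same ✓
  (5) x_3=F, x_5=F — same ✓
  (6) {x_1, x_4}: 1 true — at most one ✓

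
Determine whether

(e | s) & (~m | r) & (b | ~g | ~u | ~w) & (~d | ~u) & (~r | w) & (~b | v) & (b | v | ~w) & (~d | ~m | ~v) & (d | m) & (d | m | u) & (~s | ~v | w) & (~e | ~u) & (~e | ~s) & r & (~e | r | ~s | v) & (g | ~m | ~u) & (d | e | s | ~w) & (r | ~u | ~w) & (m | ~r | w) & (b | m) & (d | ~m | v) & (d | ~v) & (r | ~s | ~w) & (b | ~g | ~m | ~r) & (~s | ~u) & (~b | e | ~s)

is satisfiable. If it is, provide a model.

u=F, v=T, m=F, e=T, g=F, w=T, s=F, r=T, d=T, b=T

Unit clause (r) forces r = True.
In (~r | w) only w is left, so w = True.
Try u = True:
  (~d | ~u) forces d = False.
  (d | m) forces m = True.
  (~e | ~u) forces e = False.
  (e | s) forces s = True.
  clause (~s | ~u) is falsified — backtrack.
So u = False.
Set v = True.
  then (d | ~v) forces d = True.
  then (~d | ~m | ~v) forces m = False.
  then (b | m) forces b = True.
Try e = False:
  (e | s) forces s = True.
  clause (~b | e | ~s) is falsified — backtrack.
So e = True.
  then (~e | ~s) forces s = False.
Set g = False.
All clauses satisfied.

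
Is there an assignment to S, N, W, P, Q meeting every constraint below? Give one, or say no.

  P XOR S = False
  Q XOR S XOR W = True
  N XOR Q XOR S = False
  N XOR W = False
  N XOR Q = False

The formula is unsatisfiable.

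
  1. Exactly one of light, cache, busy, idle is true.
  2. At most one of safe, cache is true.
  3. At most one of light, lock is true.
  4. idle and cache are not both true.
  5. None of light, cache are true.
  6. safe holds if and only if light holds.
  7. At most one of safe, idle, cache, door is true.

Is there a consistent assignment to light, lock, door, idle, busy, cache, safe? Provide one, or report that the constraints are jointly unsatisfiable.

light: False, lock: True, door: False, idle: True, busy: False, cache: False, safe: False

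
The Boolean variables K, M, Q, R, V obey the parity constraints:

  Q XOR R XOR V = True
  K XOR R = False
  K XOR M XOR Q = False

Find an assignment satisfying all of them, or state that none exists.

K: False, M: False, Q: False, R: False, V: True

Q XOR R XOR V = F XOR F XOR T = True ✓
K XOR R = F XOR F = False ✓
K XOR M XOR Q = F XOR F XOR F = False ✓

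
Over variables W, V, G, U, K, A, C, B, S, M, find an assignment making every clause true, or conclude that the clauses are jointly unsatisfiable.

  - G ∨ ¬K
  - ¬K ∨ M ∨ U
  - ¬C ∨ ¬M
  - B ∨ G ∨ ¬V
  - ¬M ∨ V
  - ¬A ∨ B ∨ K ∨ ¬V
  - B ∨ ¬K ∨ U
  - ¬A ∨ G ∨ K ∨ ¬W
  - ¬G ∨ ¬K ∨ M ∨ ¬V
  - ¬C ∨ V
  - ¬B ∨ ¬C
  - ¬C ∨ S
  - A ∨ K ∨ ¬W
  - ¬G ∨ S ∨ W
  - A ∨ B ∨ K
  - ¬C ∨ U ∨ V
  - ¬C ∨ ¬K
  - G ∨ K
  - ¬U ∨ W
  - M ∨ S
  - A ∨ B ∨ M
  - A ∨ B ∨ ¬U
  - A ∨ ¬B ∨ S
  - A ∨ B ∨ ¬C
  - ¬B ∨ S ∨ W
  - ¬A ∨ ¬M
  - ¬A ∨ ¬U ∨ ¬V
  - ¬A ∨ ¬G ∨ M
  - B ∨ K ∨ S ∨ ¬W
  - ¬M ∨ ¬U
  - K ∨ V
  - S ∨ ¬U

Set W = True.
Set V = False.
  then (¬M ∨ V) forces M = False.
  then (¬C ∨ V) forces C = False.
  then (M ∨ S) forces S = True.
  then (K ∨ V) forces K = True.
  then (G ∨ ¬K) forces G = True.
  then (¬K ∨ M ∨ U) forces U = True.
  then (¬A ∨ ¬G ∨ M) forces A = False.
  then (A ∨ B ∨ M) forces B = True.
All clauses satisfied.

W = True, V = False, G = True, U = True, K = True, A = False, C = False, B = True, S = True, M = False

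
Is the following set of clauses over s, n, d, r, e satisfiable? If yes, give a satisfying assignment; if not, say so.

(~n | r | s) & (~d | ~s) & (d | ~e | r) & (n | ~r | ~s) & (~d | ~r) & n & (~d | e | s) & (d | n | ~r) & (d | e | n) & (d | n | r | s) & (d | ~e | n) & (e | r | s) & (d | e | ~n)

s=F, n=T, d=F, r=T, e=T

Unit clause (n) forces n = True.
Set s = False.
  then (~n | r | s) forces r = True.
  then (~d | ~r) forces d = False.
  then (d | e | ~n) forces e = True.
All clauses satisfied.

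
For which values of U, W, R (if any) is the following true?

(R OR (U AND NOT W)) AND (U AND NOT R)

U=T; W=F; R=F

  R OR (U AND NOT W) = True
    U AND NOT W = True
      NOT W = True
  U AND NOT R = True
    NOT R = True
Both conjuncts True, so the formula holds.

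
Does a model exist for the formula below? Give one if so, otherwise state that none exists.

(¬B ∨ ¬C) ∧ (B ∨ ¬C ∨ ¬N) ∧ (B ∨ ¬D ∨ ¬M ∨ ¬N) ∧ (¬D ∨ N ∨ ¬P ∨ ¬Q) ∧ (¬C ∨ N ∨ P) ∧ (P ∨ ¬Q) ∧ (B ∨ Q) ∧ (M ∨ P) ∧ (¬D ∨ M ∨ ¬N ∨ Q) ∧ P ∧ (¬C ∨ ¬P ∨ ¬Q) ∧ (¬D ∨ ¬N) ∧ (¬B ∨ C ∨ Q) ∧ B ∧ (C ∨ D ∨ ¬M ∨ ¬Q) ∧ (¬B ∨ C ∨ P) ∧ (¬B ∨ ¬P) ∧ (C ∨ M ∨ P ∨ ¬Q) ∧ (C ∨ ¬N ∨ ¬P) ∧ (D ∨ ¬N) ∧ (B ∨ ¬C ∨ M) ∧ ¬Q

No satisfying assignment exists.

Case P = True:
  (B) forces B = True.
  Clause (¬B ∨ ¬P) is falsified — contradiction.
Case P = False:
  Clause (P) is falsified — contradiction.
Both cases fail, so the formula is unsatisfiable.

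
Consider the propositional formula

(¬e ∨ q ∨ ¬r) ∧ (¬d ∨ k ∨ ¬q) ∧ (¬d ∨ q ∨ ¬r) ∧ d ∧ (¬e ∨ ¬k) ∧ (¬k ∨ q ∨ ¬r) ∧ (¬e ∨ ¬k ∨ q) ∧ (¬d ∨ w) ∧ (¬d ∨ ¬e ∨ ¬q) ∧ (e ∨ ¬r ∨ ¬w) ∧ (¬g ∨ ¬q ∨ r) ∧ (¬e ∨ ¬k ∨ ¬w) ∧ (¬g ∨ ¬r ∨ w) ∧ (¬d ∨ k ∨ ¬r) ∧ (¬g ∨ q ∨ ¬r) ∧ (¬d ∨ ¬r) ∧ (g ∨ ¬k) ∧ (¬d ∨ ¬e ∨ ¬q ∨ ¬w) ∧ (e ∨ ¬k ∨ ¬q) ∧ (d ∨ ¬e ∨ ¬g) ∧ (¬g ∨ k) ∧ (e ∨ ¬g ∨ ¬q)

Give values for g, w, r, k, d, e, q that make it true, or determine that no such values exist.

g = True; w = True; r = False; k = True; d = True; e = False; q = False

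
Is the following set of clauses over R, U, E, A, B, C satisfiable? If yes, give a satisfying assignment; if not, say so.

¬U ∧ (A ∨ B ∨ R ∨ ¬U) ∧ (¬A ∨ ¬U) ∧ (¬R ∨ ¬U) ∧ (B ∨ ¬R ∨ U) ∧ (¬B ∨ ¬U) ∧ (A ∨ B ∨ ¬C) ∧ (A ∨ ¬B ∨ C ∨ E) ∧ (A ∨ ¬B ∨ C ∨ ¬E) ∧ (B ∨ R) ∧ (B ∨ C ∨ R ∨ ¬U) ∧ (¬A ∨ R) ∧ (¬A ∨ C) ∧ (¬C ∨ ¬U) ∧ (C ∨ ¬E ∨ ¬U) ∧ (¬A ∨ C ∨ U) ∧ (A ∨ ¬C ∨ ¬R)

R = True, U = False, E = True, A = True, B = True, C = True

Unit clause (¬U) forces U = False.
Set R = True.
  then (B ∨ ¬R ∨ U) forces B = True.
Set E = True.
Set A = True.
  then (¬A ∨ C) forces C = True.
All clauses satisfied.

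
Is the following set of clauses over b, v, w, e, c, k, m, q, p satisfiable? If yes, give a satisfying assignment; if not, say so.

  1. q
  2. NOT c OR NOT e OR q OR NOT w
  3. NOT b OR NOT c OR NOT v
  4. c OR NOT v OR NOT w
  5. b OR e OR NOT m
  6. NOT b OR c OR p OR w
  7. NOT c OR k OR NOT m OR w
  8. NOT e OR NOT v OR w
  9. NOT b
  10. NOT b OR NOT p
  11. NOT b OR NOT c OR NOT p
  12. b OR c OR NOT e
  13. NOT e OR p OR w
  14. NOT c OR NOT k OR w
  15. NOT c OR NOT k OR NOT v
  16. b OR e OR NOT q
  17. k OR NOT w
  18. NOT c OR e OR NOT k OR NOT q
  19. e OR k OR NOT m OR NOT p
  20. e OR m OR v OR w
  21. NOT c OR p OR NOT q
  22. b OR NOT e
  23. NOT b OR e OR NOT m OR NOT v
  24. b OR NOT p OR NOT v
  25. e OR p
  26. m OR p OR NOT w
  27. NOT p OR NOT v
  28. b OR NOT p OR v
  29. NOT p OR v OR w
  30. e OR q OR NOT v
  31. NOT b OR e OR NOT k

The formula is unsatisfiable.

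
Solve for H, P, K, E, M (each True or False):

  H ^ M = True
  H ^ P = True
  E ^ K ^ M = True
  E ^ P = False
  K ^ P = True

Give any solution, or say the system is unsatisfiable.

H = True, P = False, K = True, E = False, M = False

H ^ M = T ^ F = True ✓
H ^ P = T ^ F = True ✓
E ^ K ^ M = F ^ T ^ F = True ✓
E ^ P = F ^ F = False ✓
K ^ P = T ^ F = True ✓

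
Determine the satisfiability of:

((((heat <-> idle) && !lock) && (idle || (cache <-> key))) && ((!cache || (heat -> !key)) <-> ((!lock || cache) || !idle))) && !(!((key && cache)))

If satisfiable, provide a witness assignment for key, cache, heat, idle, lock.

key = True; cache = True; heat = False; idle = False; lock = False

  (((heat <-> idle) && !lock) && (idle || (cache <-> key))) && ((!cache || (heat -> !key)) <-> ((!lock || cache) || !idle)) = True
    ((heat <-> idle) && !lock) && (idle || (cache <-> key)) = True
      (heat <-> idle) && !lock = True
        heat <-> idle = True
        !lock = True
      idle || (cache <-> key) = True
        cache <-> key = True
    (!cache || (heat -> !key)) <-> ((!lock || cache) || !idle) = True
      !cache || (heat -> !key) = True
        !cache = False
        heat -> !key = True
          !key = False
      (!lock || cache) || !idle = True
        !lock || cache = True
          !lock = True
        !idle = True
  !(!((key && cache))) = True
    !((key && cache)) = False
      key && cache = True
Both conjuncts True, so the formula holds.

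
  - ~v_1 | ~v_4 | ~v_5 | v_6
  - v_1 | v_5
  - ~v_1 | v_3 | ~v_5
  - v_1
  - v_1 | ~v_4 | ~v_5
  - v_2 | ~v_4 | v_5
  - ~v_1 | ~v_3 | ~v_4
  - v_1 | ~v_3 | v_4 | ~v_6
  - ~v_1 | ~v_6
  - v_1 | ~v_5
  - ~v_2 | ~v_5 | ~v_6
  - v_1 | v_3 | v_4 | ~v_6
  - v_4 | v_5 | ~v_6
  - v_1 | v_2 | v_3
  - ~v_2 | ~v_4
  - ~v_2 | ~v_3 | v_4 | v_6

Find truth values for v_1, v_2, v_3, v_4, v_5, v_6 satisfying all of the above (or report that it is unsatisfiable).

v_1 = True, v_2 = True, v_3 = False, v_4 = False, v_5 = False, v_6 = False

Unit clause (v_1) forces v_1 = True.
In (~v_1 | ~v_6) only ~v_6 is left, so v_6 = False.
Set v_2 = True.
  then (~v_2 | ~v_4) forces v_4 = False.
  then (~v_2 | ~v_3 | v_4 | v_6) forces v_3 = False.
  then (~v_1 | v_3 | ~v_5) forces v_5 = False.
All clauses satisfied.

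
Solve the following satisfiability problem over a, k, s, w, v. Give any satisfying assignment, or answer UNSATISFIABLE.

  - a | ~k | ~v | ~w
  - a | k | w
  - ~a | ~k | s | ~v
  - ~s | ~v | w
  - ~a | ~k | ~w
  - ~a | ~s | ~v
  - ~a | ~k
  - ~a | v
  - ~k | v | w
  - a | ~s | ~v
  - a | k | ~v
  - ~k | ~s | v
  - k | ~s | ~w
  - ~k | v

a: True, k: False, s: False, w: False, v: True

Set a = True.
  then (~a | ~k) forces k = False.
  then (~a | v) forces v = True.
  then (~a | ~s | ~v) forces s = False.
Set w = False.
All clauses satisfied.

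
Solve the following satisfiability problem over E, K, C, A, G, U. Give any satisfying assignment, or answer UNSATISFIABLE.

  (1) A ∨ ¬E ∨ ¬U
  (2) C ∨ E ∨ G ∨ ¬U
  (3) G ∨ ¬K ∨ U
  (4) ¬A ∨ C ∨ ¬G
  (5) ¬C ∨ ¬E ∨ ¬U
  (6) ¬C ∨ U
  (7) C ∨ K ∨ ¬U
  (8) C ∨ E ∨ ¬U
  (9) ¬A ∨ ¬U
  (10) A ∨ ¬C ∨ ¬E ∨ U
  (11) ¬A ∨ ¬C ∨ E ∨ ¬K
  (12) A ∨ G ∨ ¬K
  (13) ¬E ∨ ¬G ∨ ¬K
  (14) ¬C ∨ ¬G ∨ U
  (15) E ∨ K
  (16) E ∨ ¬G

Set E = True.
Try K = True:
  (¬E ∨ ¬G ∨ ¬K) forces G = False.
  (G ∨ ¬K ∨ U) forces U = True.
  (A ∨ ¬E ∨ ¬U) forces A = True.
  clause (¬A ∨ ¬U) is falsified — backtrack.
So K = False.
Try C = True:
  (¬C ∨ ¬E ∨ ¬U) forces U = False.
  clause (¬C ∨ U) is falsified — backtrack.
So C = False.
  then (C ∨ K ∨ ¬U) forces U = False.
Set A = False.
Set G = False.
All clauses satisfied.

E = True; K = False; C = False; A = False; G = False; U = False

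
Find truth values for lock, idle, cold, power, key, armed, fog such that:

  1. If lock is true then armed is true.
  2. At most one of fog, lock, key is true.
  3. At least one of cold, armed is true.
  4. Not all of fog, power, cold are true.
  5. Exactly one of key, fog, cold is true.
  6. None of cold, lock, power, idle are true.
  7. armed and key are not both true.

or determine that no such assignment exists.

lock: False, idle: False, cold: False, power: False, key: False, armed: True, fog: True

  (1) lock=F ⇒ armed: vacuous ✓
  (2) {fog, lock, key}: 1 true — at most one ✓
  (3) {cold, armed}: 1 true — at least one ✓
  (4) {fog, power, cold}: 1/3 true — not all ✓
  (5) {key, fog, cold}: 1 true — exactly one ✓
  (6) {cold, lock, power, idle}: 0 true — none ✓
  (7) armed=T, key=F — not both ✓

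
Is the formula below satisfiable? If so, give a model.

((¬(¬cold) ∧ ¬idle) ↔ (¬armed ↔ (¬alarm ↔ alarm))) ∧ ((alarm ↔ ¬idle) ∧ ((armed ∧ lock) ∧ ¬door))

armed = True, cold = True, lock = True, idle = False, alarm = True, door = False

  (¬(¬cold) ∧ ¬idle) ↔ (¬armed ↔ (¬alarm ↔ alarm)) = True
    ¬(¬cold) ∧ ¬idle = True
      ¬(¬cold) = True
        ¬cold = False
      ¬idle = True
    ¬armed ↔ (¬alarm ↔ alarm) = True
      ¬armed = False
      ¬alarm ↔ alarm = False
        ¬alarm = False
  (alarm ↔ ¬idle) ∧ ((armed ∧ lock) ∧ ¬door) = True
    alarm ↔ ¬idle = True
      ¬idle = True
    (armed ∧ lock) ∧ ¬door = True
      armed ∧ lock = True
      ¬door = True
Both conjuncts True, so the formula holds.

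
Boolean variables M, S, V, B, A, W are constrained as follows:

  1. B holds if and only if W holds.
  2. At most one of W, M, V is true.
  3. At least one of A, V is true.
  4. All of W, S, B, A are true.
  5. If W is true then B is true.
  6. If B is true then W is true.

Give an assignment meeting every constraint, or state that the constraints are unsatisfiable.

M=F; S=T; V=F; B=T; A=T; W=T

  (1) B=T, W=T — same ✓
  (2) {W, M, V}: 1 true — at most one ✓
  (3) {A, V}: 1 true — at least one ✓
  (4) {W, S, B, A}: all 4 true ✓
  (5) W=T ⇒ B: T ✓
  (6) B=T ⇒ W: T ✓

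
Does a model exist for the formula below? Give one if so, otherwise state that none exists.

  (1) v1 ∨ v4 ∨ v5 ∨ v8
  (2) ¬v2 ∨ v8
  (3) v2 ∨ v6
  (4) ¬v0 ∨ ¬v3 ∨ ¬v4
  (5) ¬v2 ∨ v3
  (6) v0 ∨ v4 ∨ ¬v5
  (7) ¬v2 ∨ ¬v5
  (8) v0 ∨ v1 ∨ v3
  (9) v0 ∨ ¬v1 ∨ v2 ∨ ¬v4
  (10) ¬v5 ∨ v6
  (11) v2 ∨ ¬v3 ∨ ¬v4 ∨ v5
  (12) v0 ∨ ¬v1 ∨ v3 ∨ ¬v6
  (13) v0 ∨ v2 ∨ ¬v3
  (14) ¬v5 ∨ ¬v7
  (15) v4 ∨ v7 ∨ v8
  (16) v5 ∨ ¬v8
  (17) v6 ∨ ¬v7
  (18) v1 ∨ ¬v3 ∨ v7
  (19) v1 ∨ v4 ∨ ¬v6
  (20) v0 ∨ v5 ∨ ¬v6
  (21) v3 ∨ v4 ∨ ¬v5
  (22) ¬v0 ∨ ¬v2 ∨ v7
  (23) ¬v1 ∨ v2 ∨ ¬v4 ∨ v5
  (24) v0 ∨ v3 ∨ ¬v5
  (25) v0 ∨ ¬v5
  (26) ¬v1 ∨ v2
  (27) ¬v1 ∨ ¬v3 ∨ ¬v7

v0=T, v1=F, v2=F, v3=F, v4=T, v5=F, v6=T, v7=T, v8=F

Try v0 = False:
  (v0 ∨ ¬v5) forces v5 = False.
  (v5 ∨ ¬v8) forces v8 = False.
  (¬v2 ∨ v8) forces v2 = False.
  (v2 ∨ v6) forces v6 = True.
  clause (v0 ∨ v5 ∨ ¬v6) is falsified — backtrack.
So v0 = True.
Set v1 = False.
Try v2 = True:
  (¬v2 ∨ v8) forces v8 = True.
  (¬v2 ∨ v3) forces v3 = True.
  (¬v0 ∨ ¬v3 ∨ ¬v4) forces v4 = False.
  (¬v2 ∨ ¬v5) forces v5 = False.
  clause (v5 ∨ ¬v8) is falsified — backtrack.
So v2 = False.
  then (v2 ∨ v6) forces v6 = True.
  then (v1 ∨ v4 ∨ ¬v6) forces v4 = True.
  then (¬v0 ∨ ¬v3 ∨ ¬v4) forces v3 = False.
Set v5 = False.
  then (v5 ∨ ¬v8) forces v8 = False.
Set v7 = True.
All clauses satisfied.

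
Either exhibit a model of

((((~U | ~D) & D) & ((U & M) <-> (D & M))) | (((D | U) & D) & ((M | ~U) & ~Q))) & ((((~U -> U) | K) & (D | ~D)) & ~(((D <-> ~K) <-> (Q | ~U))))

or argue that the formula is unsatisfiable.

M = False, Q = False, K = True, U = False, D = True

  (((~U | ~D) & D) & ((U & M) <-> (D & M))) | (((D | U) & D) & ((M | ~U) & ~Q)) = True
    ((~U | ~D) & D) & ((U & M) <-> (D & M)) = True
      (~U | ~D) & D = True
        ~U | ~D = True
          ~U = True
          ~D = False
      (U & M) <-> (D & M) = True
        U & M = False
        D & M = False
    ((D | U) & D) & ((M | ~U) & ~Q) = True
      (D | U) & D = True
        D | U = True
      (M | ~U) & ~Q = True
        M | ~U = True
          ~U = True
        ~Q = True
  (((~U -> U) | K) & (D | ~D)) & ~(((D <-> ~K) <-> (Q | ~U))) = True
    ((~U -> U) | K) & (D | ~D) = True
      (~U -> U) | K = True
        ~U -> U = False
          ~U = True
      D | ~D = True
        ~D = False
    ~(((D <-> ~K) <-> (Q | ~U))) = True
      (D <-> ~K) <-> (Q | ~U) = False
        D <-> ~K = False
          ~K = False
        Q | ~U = True
          ~U = True
Both conjuncts True, so the formula holds.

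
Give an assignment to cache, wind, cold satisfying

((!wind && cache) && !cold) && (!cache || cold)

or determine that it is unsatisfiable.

Case cache = True: the formula simplifies to (!wind && !cold) && cold.
  cold = True: the conjunct !cold is False.
  cold = False: the conjunct cold is False.
Case cache = False: the conjunct cache is False.
Both cases fail — unsatisfiable.

The formula is unsatisfiable.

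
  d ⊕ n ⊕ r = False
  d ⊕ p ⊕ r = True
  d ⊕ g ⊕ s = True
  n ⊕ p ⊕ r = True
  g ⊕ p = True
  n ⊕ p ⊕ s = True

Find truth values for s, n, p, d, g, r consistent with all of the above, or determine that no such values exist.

No satisfying assignment exists.

Adding constraints 2, 3, 4, 5, 6 mod 2: every variable appears an even number of times on the left, so the left side is 0.
But the right sides sum to 1 (mod 2). 0 ≠ 1 — the system is inconsistent.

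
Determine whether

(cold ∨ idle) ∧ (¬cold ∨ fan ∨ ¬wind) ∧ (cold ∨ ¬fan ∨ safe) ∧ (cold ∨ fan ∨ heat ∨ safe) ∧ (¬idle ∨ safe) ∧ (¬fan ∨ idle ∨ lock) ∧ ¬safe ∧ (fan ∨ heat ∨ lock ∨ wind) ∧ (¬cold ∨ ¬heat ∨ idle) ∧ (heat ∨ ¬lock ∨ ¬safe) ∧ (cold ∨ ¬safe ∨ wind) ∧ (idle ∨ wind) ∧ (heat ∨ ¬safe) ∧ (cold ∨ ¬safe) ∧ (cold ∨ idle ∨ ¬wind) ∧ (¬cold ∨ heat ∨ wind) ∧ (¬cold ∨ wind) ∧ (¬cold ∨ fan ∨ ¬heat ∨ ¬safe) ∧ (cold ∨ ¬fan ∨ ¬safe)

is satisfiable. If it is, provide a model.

idle: False; heat: False; lock: True; fan: True; safe: False; cold: True; wind: True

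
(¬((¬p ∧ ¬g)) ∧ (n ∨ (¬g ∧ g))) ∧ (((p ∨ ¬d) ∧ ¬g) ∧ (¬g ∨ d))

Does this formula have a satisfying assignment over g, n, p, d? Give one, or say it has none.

g = False; n = True; p = True; d = True

  ¬((¬p ∧ ¬g)) ∧ (n ∨ (¬g ∧ g)) = True
    ¬((¬p ∧ ¬g)) = True
      ¬p ∧ ¬g = False
        ¬p = False
        ¬g = True
    n ∨ (¬g ∧ g) = True
      ¬g ∧ g = False
        ¬g = True
  ((p ∨ ¬d) ∧ ¬g) ∧ (¬g ∨ d) = True
    (p ∨ ¬d) ∧ ¬g = True
      p ∨ ¬d = True
        ¬d = False
      ¬g = True
    ¬g ∨ d = True
      ¬g = True
Both conjuncts True, so the formula holds.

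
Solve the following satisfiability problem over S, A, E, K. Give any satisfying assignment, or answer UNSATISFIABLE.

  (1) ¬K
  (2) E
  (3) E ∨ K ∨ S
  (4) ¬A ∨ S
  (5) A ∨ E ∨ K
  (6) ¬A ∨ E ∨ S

S=T, A=F, E=T, K=F

Unit clause (¬K) forces K = False.
Unit clause (E) forces E = True.
Set S = True.
Set A = False.
Check each clause:
  (¬K): ¬K holds.
  (E): E holds.
  (E ∨ K ∨ S): E holds.
  (¬A ∨ S): ¬A holds.
  (A ∨ E ∨ K): E holds.
  (¬A ∨ E ∨ S): ¬A holds.
All clauses satisfied.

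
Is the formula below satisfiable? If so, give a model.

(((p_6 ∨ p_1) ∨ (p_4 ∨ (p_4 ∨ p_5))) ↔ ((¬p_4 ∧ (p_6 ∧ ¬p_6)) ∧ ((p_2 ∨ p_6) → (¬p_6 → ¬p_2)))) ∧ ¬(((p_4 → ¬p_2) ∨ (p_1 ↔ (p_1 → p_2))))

Case p_4 = True: the conjunct ((p_6 ∨ p_1) ∨ (p_4 ∨ (p_4 ∨ p_5))) ↔ ((¬p_4 ∧ (p_6 ∧ ¬p_6)) ∧ ((p_2 ∨ p_6) → (¬p_6 → ¬p_2))) becomes ((p_6 ∨ p_1) ∨ True) ↔ (False ∧ ((p_2 ∨ p_6) → (¬p_6 → ¬p_2))) = False.
Case p_4 = False: the conjunct ¬(((p_4 → ¬p_2) ∨ (p_1 ↔ (p_1 → p_2)))) becomes ¬((True ∨ (p_1 ↔ (p_1 → p_2)))) = False.
Both cases fail — unsatisfiable.

Unsatisfiable — no assignment works.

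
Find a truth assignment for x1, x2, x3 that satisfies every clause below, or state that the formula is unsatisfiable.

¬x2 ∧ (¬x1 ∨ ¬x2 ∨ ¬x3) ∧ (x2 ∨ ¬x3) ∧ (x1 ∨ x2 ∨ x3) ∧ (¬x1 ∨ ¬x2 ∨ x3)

Unit clause (¬x2) forces x2 = False.
In (x2 ∨ ¬x3) only ¬x3 is left, so x3 = False.
In (x1 ∨ x2 ∨ x3) only x1 is left, so x1 = True.
All clauses satisfied.

x1 = True, x2 = False, x3 = False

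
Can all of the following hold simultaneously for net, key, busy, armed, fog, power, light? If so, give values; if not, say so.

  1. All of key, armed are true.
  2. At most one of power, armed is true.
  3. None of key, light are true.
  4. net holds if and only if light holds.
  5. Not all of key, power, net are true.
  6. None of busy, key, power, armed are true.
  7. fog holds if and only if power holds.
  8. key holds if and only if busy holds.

UNSATISFIABLE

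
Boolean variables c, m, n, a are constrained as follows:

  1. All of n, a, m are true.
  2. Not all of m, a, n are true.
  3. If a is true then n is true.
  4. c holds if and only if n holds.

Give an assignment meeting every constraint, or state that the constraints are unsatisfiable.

Unsatisfiable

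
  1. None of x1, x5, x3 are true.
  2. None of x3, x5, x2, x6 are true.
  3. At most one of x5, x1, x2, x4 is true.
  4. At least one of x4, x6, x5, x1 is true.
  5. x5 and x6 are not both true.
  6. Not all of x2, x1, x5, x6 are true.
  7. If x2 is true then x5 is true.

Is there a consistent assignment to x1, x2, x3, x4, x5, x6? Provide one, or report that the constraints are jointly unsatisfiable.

x1 = False; x2 = False; x3 = False; x4 = True; x5 = False; x6 = False

  (1) {x1, x5, x3}: 0 true — none ✓
  (2) {x3, x5, x2, x6}: 0 true — none ✓
  (3) {x5, x1, x2, x4}: 1 true — at most one ✓
  (4) {x4, x6, x5, x1}: 1 true — at least one ✓
  (5) x5=F, x6=F — not both ✓
  (6) {x2, x1, x5, x6}: 0/4 true — not all ✓
  (7) x2=F ⇒ x5: vacuous ✓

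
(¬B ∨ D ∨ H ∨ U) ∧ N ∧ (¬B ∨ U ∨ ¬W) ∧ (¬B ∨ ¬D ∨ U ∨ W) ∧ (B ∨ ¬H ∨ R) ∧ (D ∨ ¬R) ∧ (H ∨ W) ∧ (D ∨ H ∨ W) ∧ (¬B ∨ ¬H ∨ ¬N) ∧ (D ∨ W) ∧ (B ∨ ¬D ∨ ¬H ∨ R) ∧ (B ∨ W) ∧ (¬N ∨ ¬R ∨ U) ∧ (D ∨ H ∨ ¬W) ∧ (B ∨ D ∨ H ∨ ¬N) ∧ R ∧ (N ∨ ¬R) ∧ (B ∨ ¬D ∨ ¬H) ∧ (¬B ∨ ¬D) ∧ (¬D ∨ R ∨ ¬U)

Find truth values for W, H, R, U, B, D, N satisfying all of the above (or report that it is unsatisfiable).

Unit clause (N) forces N = True.
Unit clause (R) forces R = True.
In (D ∨ ¬R) only D is left, so D = True.
In (¬N ∨ ¬R ∨ U) only U is left, so U = True.
In (¬B ∨ ¬D) only ¬B is left, so B = False.
In (B ∨ W) only W is left, so W = True.
In (B ∨ ¬D ∨ ¬H) only ¬H is left, so H = False.
All clauses satisfied.

W: True, H: False, R: True, U: True, B: False, D: True, N: True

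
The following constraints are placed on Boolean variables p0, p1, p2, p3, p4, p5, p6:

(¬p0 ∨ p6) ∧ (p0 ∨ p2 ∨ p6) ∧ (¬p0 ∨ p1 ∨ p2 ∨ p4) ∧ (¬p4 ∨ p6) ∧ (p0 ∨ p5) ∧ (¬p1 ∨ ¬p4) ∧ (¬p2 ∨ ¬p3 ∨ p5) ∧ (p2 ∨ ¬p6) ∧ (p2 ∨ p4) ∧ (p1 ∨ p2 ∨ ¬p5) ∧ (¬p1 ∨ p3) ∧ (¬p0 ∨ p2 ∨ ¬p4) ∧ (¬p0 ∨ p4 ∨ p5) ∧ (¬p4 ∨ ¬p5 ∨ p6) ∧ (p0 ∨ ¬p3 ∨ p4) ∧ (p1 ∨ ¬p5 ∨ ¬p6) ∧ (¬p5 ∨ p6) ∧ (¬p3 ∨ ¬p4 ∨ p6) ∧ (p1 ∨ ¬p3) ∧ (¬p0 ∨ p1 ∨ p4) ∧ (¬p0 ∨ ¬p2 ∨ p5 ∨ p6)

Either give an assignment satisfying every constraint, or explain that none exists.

Set p0 = True.
  then (¬p0 ∨ p6) forces p6 = True.
  then (p2 ∨ ¬p6) forces p2 = True.
Set p1 = False.
  then (p1 ∨ ¬p5 ∨ ¬p6) forces p5 = False.
  then (p1 ∨ ¬p3) forces p3 = False.
  then (¬p0 ∨ p1 ∨ p4) forces p4 = True.
All clauses satisfied.

p0: True, p1: False, p2: True, p3: False, p4: True, p5: False, p6: True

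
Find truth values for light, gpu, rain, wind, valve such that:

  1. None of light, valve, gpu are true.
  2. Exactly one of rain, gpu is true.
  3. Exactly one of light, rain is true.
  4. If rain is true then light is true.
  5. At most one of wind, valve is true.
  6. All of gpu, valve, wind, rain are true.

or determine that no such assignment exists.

Unsatisfiable — no assignment works.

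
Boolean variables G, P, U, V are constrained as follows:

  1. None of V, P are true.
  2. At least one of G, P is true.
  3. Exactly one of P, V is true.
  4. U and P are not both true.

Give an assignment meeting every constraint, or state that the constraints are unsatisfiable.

Case P = True:
  Constraint (1) is violated (P=T) — contradiction.
Case P = False:
  (1) forces V = False.
  Constraint (3) is violated (P=F, V=F) — contradiction.
Both cases fail — unsatisfiable.

Unsatisfiable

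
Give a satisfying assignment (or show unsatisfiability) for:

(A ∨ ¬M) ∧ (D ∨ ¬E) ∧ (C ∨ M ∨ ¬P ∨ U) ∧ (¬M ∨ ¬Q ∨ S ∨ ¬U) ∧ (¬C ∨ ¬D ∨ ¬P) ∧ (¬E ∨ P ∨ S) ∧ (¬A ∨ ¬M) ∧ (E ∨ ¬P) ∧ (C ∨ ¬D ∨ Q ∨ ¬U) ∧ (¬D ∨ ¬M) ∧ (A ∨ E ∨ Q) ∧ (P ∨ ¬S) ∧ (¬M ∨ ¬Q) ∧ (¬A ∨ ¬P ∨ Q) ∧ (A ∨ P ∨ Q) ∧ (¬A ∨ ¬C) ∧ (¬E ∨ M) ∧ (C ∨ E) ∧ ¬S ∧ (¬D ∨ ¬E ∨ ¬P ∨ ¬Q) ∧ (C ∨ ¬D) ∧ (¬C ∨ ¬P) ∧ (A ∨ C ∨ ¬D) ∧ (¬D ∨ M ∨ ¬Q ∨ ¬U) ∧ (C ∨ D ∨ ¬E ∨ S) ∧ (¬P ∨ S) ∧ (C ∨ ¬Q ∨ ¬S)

M = False, Q = True, P = False, A = False, U = False, E = False, D = False, S = False, C = True

Unit clause (¬S) forces S = False.
In (¬P ∨ S) only ¬P is left, so P = False.
In (¬E ∨ P ∨ S) only ¬E is left, so E = False.
In (C ∨ E) only C is left, so C = True.
In (¬A ∨ ¬C) only ¬A is left, so A = False.
In (A ∨ ¬M) only ¬M is left, so M = False.
In (A ∨ E ∨ Q) only Q is left, so Q = True.
Set U = False.
Set D = False.
All clauses satisfied.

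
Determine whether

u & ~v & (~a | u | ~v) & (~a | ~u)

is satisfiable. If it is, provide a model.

a = False, v = False, u = True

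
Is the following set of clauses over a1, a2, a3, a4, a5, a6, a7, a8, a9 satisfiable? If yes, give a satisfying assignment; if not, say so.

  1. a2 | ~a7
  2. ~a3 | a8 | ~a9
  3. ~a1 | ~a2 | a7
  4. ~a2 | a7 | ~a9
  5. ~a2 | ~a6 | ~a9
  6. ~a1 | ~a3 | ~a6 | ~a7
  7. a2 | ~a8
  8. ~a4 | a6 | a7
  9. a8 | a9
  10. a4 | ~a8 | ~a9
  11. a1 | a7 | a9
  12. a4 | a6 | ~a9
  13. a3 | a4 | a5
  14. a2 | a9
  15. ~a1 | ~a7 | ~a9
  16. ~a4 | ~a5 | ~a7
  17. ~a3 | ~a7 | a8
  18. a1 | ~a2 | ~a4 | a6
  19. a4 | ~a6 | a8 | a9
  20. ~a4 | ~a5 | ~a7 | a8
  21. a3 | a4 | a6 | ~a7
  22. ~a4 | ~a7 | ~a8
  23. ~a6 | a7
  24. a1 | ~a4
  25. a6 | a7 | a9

a1: False; a2: True; a3: True; a4: False; a5: True; a6: False; a7: True; a8: True; a9: False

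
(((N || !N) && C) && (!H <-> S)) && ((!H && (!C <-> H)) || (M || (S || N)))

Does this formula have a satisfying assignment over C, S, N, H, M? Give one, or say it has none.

C: True; S: False; N: True; H: True; M: False

  ((N || !N) && C) && (!H <-> S) = True
    (N || !N) && C = True
      N || !N = True
        !N = False
    !H <-> S = True
      !H = False
  (!H && (!C <-> H)) || (M || (S || N)) = True
    !H && (!C <-> H) = False
      !H = False
      !C <-> H = False
        !C = False
    M || (S || N) = True
      S || N = True
Both conjuncts True, so the formula holds.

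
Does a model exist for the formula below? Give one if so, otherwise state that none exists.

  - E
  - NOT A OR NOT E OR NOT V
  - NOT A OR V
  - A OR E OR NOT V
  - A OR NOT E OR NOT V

V = False, E = True, A = False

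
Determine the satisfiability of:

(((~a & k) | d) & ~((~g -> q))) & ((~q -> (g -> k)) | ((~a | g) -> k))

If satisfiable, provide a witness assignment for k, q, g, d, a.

k: False; q: False; g: False; d: True; a: True

  ((~a & k) | d) & ~((~g -> q)) = True
    (~a & k) | d = True
      ~a & k = False
        ~a = False
    ~((~g -> q)) = True
      ~g -> q = False
        ~g = True
  (~q -> (g -> k)) | ((~a | g) -> k) = True
    ~q -> (g -> k) = True
      ~q = True
      g -> k = True
    (~a | g) -> k = True
      ~a | g = False
        ~a = False
Both conjuncts True, so the formula holds.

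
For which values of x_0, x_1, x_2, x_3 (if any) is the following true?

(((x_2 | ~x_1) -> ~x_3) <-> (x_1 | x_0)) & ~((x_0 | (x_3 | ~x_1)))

x_0 = False, x_1 = True, x_2 = False, x_3 = False

  ((x_2 | ~x_1) -> ~x_3) <-> (x_1 | x_0) = True
    (x_2 | ~x_1) -> ~x_3 = True
      x_2 | ~x_1 = False
        ~x_1 = False
      ~x_3 = True
    x_1 | x_0 = True
  ~((x_0 | (x_3 | ~x_1))) = True
    x_0 | (x_3 | ~x_1) = False
      x_3 | ~x_1 = False
        ~x_1 = False
Both conjuncts True, so the formula holds.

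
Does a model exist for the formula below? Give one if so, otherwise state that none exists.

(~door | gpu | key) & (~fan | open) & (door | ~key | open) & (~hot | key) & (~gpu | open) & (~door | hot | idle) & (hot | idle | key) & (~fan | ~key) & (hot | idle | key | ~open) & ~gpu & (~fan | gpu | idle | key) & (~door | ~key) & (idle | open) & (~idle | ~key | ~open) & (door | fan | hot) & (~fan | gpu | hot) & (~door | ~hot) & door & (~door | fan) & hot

Unsatisfiable — no assignment works.

Case door = True:
  (~gpu) forces gpu = False.
  (~door | gpu | key) forces key = True.
  Clause (~door | ~key) is falsified — contradiction.
Case door = False:
  Clause (door) is falsified — contradiction.
Both cases fail, so the formula is unsatisfiable.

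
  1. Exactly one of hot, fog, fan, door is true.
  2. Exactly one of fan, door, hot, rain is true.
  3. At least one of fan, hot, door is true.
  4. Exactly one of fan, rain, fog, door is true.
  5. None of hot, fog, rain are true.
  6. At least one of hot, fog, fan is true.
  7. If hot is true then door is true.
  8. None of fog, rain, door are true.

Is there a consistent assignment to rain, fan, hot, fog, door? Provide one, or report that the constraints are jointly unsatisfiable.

rain=F, fan=T, hot=F, fog=F, door=F

  (1) {hot, fog, fan, door}: 1 true — exactly one ✓
  (2) {fan, door, hot, rain}: 1 true — exactly one ✓
  (3) {fan, hot, door}: 1 true — at least one ✓
  (4) {fan, rain, fog, door}: 1 true — exactly one ✓
  (5) {hot, fog, rain}: 0 true — none ✓
  (6) {hot, fog, fan}: 1 true — at least one ✓
  (7) hot=F ⇒ door: vacuous ✓
  (8) {fog, rain, door}: 0 true — none ✓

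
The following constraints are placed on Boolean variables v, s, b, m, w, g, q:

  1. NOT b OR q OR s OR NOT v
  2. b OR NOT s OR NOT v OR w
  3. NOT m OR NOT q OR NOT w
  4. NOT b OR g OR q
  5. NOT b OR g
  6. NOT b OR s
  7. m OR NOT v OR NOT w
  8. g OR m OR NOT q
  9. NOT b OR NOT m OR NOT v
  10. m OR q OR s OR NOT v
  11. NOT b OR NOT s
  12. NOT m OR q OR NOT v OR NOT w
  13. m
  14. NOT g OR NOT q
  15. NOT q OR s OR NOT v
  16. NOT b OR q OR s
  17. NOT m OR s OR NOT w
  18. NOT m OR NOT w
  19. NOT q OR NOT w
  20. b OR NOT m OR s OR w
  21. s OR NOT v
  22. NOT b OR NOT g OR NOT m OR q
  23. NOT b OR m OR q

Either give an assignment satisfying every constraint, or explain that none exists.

v: False; s: True; b: False; m: True; w: False; g: False; q: True

Unit clause (m) forces m = True.
In (NOT m OR NOT w) only NOT w is left, so w = False.
Try v = True:
  (NOT b OR NOT m OR NOT v) forces b = False.
  (b OR NOT s OR NOT v OR w) forces s = False.
  clause (b OR NOT m OR s OR w) is falsified — backtrack.
So v = False.
Try s = False:
  (NOT b OR s) forces b = False.
  clause (b OR NOT m OR s OR w) is falsified — backtrack.
So s = True.
  then (NOT b OR NOT s) forces b = False.
Set g = False.
Set q = True.
All clauses satisfied.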